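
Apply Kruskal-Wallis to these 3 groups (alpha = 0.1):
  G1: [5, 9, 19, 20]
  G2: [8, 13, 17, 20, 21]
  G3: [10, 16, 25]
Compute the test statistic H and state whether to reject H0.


Step 1: Combine all N = 12 observations and assign midranks.
sorted (value, group, rank): (5,G1,1), (8,G2,2), (9,G1,3), (10,G3,4), (13,G2,5), (16,G3,6), (17,G2,7), (19,G1,8), (20,G1,9.5), (20,G2,9.5), (21,G2,11), (25,G3,12)
Step 2: Sum ranks within each group.
R_1 = 21.5 (n_1 = 4)
R_2 = 34.5 (n_2 = 5)
R_3 = 22 (n_3 = 3)
Step 3: H = 12/(N(N+1)) * sum(R_i^2/n_i) - 3(N+1)
     = 12/(12*13) * (21.5^2/4 + 34.5^2/5 + 22^2/3) - 3*13
     = 0.076923 * 514.946 - 39
     = 0.611218.
Step 4: Ties present; correction factor C = 1 - 6/(12^3 - 12) = 0.996503. Corrected H = 0.611218 / 0.996503 = 0.613363.
Step 5: Under H0, H ~ chi^2(2); p-value = 0.735885.
Step 6: alpha = 0.1. fail to reject H0.

H = 0.6134, df = 2, p = 0.735885, fail to reject H0.


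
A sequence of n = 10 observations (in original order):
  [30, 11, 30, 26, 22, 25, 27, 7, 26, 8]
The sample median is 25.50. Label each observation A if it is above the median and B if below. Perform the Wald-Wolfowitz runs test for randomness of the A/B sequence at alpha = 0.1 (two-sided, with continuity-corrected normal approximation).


Step 1: Compute median = 25.50; label A = above, B = below.
Labels in order: ABAABBABAB  (n_A = 5, n_B = 5)
Step 2: Count runs R = 8.
Step 3: Under H0 (random ordering), E[R] = 2*n_A*n_B/(n_A+n_B) + 1 = 2*5*5/10 + 1 = 6.0000.
        Var[R] = 2*n_A*n_B*(2*n_A*n_B - n_A - n_B) / ((n_A+n_B)^2 * (n_A+n_B-1)) = 2000/900 = 2.2222.
        SD[R] = 1.4907.
Step 4: Continuity-corrected z = (R - 0.5 - E[R]) / SD[R] = (8 - 0.5 - 6.0000) / 1.4907 = 1.0062.
Step 5: Two-sided p-value via normal approximation = 2*(1 - Phi(|z|)) = 0.314305.
Step 6: alpha = 0.1. fail to reject H0.

R = 8, z = 1.0062, p = 0.314305, fail to reject H0.


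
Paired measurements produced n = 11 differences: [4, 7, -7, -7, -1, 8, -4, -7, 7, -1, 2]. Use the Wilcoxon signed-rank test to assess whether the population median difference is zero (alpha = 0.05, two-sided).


Step 1: Drop any zero differences (none here) and take |d_i|.
|d| = [4, 7, 7, 7, 1, 8, 4, 7, 7, 1, 2]
Step 2: Midrank |d_i| (ties get averaged ranks).
ranks: |4|->4.5, |7|->8, |7|->8, |7|->8, |1|->1.5, |8|->11, |4|->4.5, |7|->8, |7|->8, |1|->1.5, |2|->3
Step 3: Attach original signs; sum ranks with positive sign and with negative sign.
W+ = 4.5 + 8 + 11 + 8 + 3 = 34.5
W- = 8 + 8 + 1.5 + 4.5 + 8 + 1.5 = 31.5
(Check: W+ + W- = 66 should equal n(n+1)/2 = 66.)
Step 4: Test statistic W = min(W+, W-) = 31.5.
Step 5: Ties in |d|, so use the tie-corrected normal approximation.
        E[W] = n(n+1)/4 = 11*12/4 = 33.
        Tie groups: |d|=1 (t=2), |d|=4 (t=2), |d|=7 (t=5); sum(t^3 - t) = 132.
        Var[W] = n(n+1)(2n+1)/24 - sum(t^3-t)/48 = 3036/24 - 132/48 = 123.75.
        z = (W - E[W]) / sqrt(Var[W]) = (31.5 - 33) / 11.1243 = -0.1348.
        Two-sided p = 2*Phi(z) = 0.892738.
Step 6: alpha = 0.05. fail to reject H0.

W+ = 34.5, W- = 31.5, W = min = 31.5, p = 0.892738, fail to reject H0.


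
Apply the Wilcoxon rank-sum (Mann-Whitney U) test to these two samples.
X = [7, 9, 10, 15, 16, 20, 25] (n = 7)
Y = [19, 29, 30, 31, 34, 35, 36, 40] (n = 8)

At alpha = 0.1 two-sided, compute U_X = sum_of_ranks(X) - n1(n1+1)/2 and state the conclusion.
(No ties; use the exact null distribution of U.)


Step 1: Combine and sort all 15 observations; assign midranks.
sorted (value, group): (7,X), (9,X), (10,X), (15,X), (16,X), (19,Y), (20,X), (25,X), (29,Y), (30,Y), (31,Y), (34,Y), (35,Y), (36,Y), (40,Y)
ranks: 7->1, 9->2, 10->3, 15->4, 16->5, 19->6, 20->7, 25->8, 29->9, 30->10, 31->11, 34->12, 35->13, 36->14, 40->15
Step 2: Rank sum for X: R1 = 1 + 2 + 3 + 4 + 5 + 7 + 8 = 30.
Step 3: U_X = R1 - n1(n1+1)/2 = 30 - 7*8/2 = 30 - 28 = 2.
       U_Y = n1*n2 - U_X = 56 - 2 = 54.
Step 4: No ties, so the exact null distribution of U (based on enumerating the C(15,7) = 6435 equally likely rank assignments) gives the two-sided p-value.
Step 5: p-value = 0.001243; compare to alpha = 0.1. reject H0.

U_X = 2, p = 0.001243, reject H0 at alpha = 0.1.


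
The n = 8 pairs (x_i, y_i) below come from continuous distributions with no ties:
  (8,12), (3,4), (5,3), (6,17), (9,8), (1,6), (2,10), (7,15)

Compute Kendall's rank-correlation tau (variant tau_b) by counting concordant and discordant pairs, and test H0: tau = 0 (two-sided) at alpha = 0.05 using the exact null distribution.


Step 1: Enumerate the 28 unordered pairs (i,j) with i<j and classify each by sign(x_j-x_i) * sign(y_j-y_i).
  (1,2):dx=-5,dy=-8->C; (1,3):dx=-3,dy=-9->C; (1,4):dx=-2,dy=+5->D; (1,5):dx=+1,dy=-4->D
  (1,6):dx=-7,dy=-6->C; (1,7):dx=-6,dy=-2->C; (1,8):dx=-1,dy=+3->D; (2,3):dx=+2,dy=-1->D
  (2,4):dx=+3,dy=+13->C; (2,5):dx=+6,dy=+4->C; (2,6):dx=-2,dy=+2->D; (2,7):dx=-1,dy=+6->D
  (2,8):dx=+4,dy=+11->C; (3,4):dx=+1,dy=+14->C; (3,5):dx=+4,dy=+5->C; (3,6):dx=-4,dy=+3->D
  (3,7):dx=-3,dy=+7->D; (3,8):dx=+2,dy=+12->C; (4,5):dx=+3,dy=-9->D; (4,6):dx=-5,dy=-11->C
  (4,7):dx=-4,dy=-7->C; (4,8):dx=+1,dy=-2->D; (5,6):dx=-8,dy=-2->C; (5,7):dx=-7,dy=+2->D
  (5,8):dx=-2,dy=+7->D; (6,7):dx=+1,dy=+4->C; (6,8):dx=+6,dy=+9->C; (7,8):dx=+5,dy=+5->C
Step 2: C = 16, D = 12, total pairs = 28.
Step 3: tau = (C - D)/(n(n-1)/2) = (16 - 12)/28 = 0.142857.
Step 4: Exact two-sided p-value (enumerate n! = 40320 permutations of y under H0): p = 0.719544.
Step 5: alpha = 0.05. fail to reject H0.

tau_b = 0.1429 (C=16, D=12), p = 0.719544, fail to reject H0.


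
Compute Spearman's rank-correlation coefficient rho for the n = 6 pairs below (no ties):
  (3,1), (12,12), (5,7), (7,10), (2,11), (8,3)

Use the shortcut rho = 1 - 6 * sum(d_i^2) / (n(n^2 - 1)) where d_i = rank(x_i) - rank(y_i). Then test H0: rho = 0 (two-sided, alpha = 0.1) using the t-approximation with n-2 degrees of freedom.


Step 1: Rank x and y separately (midranks; no ties here).
rank(x): 3->2, 12->6, 5->3, 7->4, 2->1, 8->5
rank(y): 1->1, 12->6, 7->3, 10->4, 11->5, 3->2
Step 2: d_i = R_x(i) - R_y(i); compute d_i^2.
  (2-1)^2=1, (6-6)^2=0, (3-3)^2=0, (4-4)^2=0, (1-5)^2=16, (5-2)^2=9
sum(d^2) = 26.
Step 3: rho = 1 - 6*26 / (6*(6^2 - 1)) = 1 - 156/210 = 0.257143.
Step 4: Under H0, t = rho * sqrt((n-2)/(1-rho^2)) = 0.5322 ~ t(4).
Step 5: Two-sided p-value from the t-distribution with 4 df = 0.622787.
Step 6: alpha = 0.1. fail to reject H0.

rho = 0.2571, p = 0.622787, fail to reject H0 at alpha = 0.1.


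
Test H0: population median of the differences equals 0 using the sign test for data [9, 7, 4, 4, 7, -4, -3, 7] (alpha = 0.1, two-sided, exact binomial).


Step 1: Discard zero differences. Original n = 8; n_eff = number of nonzero differences = 8.
Nonzero differences (with sign): +9, +7, +4, +4, +7, -4, -3, +7
Step 2: Count signs: positive = 6, negative = 2.
Step 3: Under H0: P(positive) = 0.5, so the number of positives S ~ Bin(8, 0.5).
Step 4: Two-sided exact p-value = sum of Bin(8,0.5) probabilities at or below the observed probability = 0.289062.
Step 5: alpha = 0.1. fail to reject H0.

n_eff = 8, pos = 6, neg = 2, p = 0.289062, fail to reject H0.


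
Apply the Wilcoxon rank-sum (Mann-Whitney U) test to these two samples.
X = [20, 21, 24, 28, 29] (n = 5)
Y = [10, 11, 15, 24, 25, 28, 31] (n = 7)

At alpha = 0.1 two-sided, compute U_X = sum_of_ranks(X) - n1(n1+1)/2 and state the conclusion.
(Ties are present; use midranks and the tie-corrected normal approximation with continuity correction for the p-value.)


Step 1: Combine and sort all 12 observations; assign midranks.
sorted (value, group): (10,Y), (11,Y), (15,Y), (20,X), (21,X), (24,X), (24,Y), (25,Y), (28,X), (28,Y), (29,X), (31,Y)
ranks: 10->1, 11->2, 15->3, 20->4, 21->5, 24->6.5, 24->6.5, 25->8, 28->9.5, 28->9.5, 29->11, 31->12
Step 2: Rank sum for X: R1 = 4 + 5 + 6.5 + 9.5 + 11 = 36.
Step 3: U_X = R1 - n1(n1+1)/2 = 36 - 5*6/2 = 36 - 15 = 21.
       U_Y = n1*n2 - U_X = 35 - 21 = 14.
Step 4: Ties are present, so use the tie-corrected normal approximation (with continuity correction) for the p-value.
Step 5: p-value = 0.624905; compare to alpha = 0.1. fail to reject H0.

U_X = 21, p = 0.624905, fail to reject H0 at alpha = 0.1.


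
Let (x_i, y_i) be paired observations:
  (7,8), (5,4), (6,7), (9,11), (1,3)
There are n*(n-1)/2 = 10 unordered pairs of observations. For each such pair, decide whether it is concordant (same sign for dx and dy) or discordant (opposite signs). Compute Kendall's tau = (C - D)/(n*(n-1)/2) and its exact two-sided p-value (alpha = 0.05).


Step 1: Enumerate the 10 unordered pairs (i,j) with i<j and classify each by sign(x_j-x_i) * sign(y_j-y_i).
  (1,2):dx=-2,dy=-4->C; (1,3):dx=-1,dy=-1->C; (1,4):dx=+2,dy=+3->C; (1,5):dx=-6,dy=-5->C
  (2,3):dx=+1,dy=+3->C; (2,4):dx=+4,dy=+7->C; (2,5):dx=-4,dy=-1->C; (3,4):dx=+3,dy=+4->C
  (3,5):dx=-5,dy=-4->C; (4,5):dx=-8,dy=-8->C
Step 2: C = 10, D = 0, total pairs = 10.
Step 3: tau = (C - D)/(n(n-1)/2) = (10 - 0)/10 = 1.000000.
Step 4: Exact two-sided p-value (enumerate n! = 120 permutations of y under H0): p = 0.016667.
Step 5: alpha = 0.05. reject H0.

tau_b = 1.0000 (C=10, D=0), p = 0.016667, reject H0.


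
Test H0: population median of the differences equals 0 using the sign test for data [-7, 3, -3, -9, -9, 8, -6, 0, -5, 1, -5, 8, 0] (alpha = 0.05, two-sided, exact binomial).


Step 1: Discard zero differences. Original n = 13; n_eff = number of nonzero differences = 11.
Nonzero differences (with sign): -7, +3, -3, -9, -9, +8, -6, -5, +1, -5, +8
Step 2: Count signs: positive = 4, negative = 7.
Step 3: Under H0: P(positive) = 0.5, so the number of positives S ~ Bin(11, 0.5).
Step 4: Two-sided exact p-value = sum of Bin(11,0.5) probabilities at or below the observed probability = 0.548828.
Step 5: alpha = 0.05. fail to reject H0.

n_eff = 11, pos = 4, neg = 7, p = 0.548828, fail to reject H0.


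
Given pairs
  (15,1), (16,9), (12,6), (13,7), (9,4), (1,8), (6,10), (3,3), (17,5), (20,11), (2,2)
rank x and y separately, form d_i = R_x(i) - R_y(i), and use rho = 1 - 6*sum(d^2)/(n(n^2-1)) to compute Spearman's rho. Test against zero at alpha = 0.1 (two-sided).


Step 1: Rank x and y separately (midranks; no ties here).
rank(x): 15->8, 16->9, 12->6, 13->7, 9->5, 1->1, 6->4, 3->3, 17->10, 20->11, 2->2
rank(y): 1->1, 9->9, 6->6, 7->7, 4->4, 8->8, 10->10, 3->3, 5->5, 11->11, 2->2
Step 2: d_i = R_x(i) - R_y(i); compute d_i^2.
  (8-1)^2=49, (9-9)^2=0, (6-6)^2=0, (7-7)^2=0, (5-4)^2=1, (1-8)^2=49, (4-10)^2=36, (3-3)^2=0, (10-5)^2=25, (11-11)^2=0, (2-2)^2=0
sum(d^2) = 160.
Step 3: rho = 1 - 6*160 / (11*(11^2 - 1)) = 1 - 960/1320 = 0.272727.
Step 4: Under H0, t = rho * sqrt((n-2)/(1-rho^2)) = 0.8504 ~ t(9).
Step 5: Two-sided p-value from the t-distribution with 9 df = 0.417141.
Step 6: alpha = 0.1. fail to reject H0.

rho = 0.2727, p = 0.417141, fail to reject H0 at alpha = 0.1.


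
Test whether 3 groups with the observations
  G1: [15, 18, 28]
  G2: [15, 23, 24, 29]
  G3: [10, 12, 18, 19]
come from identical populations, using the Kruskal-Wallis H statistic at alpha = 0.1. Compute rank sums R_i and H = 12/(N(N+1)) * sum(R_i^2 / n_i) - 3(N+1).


Step 1: Combine all N = 11 observations and assign midranks.
sorted (value, group, rank): (10,G3,1), (12,G3,2), (15,G1,3.5), (15,G2,3.5), (18,G1,5.5), (18,G3,5.5), (19,G3,7), (23,G2,8), (24,G2,9), (28,G1,10), (29,G2,11)
Step 2: Sum ranks within each group.
R_1 = 19 (n_1 = 3)
R_2 = 31.5 (n_2 = 4)
R_3 = 15.5 (n_3 = 4)
Step 3: H = 12/(N(N+1)) * sum(R_i^2/n_i) - 3(N+1)
     = 12/(11*12) * (19^2/3 + 31.5^2/4 + 15.5^2/4) - 3*12
     = 0.090909 * 428.458 - 36
     = 2.950758.
Step 4: Ties present; correction factor C = 1 - 12/(11^3 - 11) = 0.990909. Corrected H = 2.950758 / 0.990909 = 2.977829.
Step 5: Under H0, H ~ chi^2(2); p-value = 0.225617.
Step 6: alpha = 0.1. fail to reject H0.

H = 2.9778, df = 2, p = 0.225617, fail to reject H0.


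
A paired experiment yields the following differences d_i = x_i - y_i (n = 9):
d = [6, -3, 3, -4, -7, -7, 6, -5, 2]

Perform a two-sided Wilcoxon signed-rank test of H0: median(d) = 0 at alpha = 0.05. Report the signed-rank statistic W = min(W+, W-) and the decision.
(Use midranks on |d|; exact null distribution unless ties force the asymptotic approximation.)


Step 1: Drop any zero differences (none here) and take |d_i|.
|d| = [6, 3, 3, 4, 7, 7, 6, 5, 2]
Step 2: Midrank |d_i| (ties get averaged ranks).
ranks: |6|->6.5, |3|->2.5, |3|->2.5, |4|->4, |7|->8.5, |7|->8.5, |6|->6.5, |5|->5, |2|->1
Step 3: Attach original signs; sum ranks with positive sign and with negative sign.
W+ = 6.5 + 2.5 + 6.5 + 1 = 16.5
W- = 2.5 + 4 + 8.5 + 8.5 + 5 = 28.5
(Check: W+ + W- = 45 should equal n(n+1)/2 = 45.)
Step 4: Test statistic W = min(W+, W-) = 16.5.
Step 5: Ties in |d|, so use the tie-corrected normal approximation.
        E[W] = n(n+1)/4 = 9*10/4 = 22.5.
        Tie groups: |d|=3 (t=2), |d|=6 (t=2), |d|=7 (t=2); sum(t^3 - t) = 18.
        Var[W] = n(n+1)(2n+1)/24 - sum(t^3-t)/48 = 1710/24 - 18/48 = 70.875.
        z = (W - E[W]) / sqrt(Var[W]) = (16.5 - 22.5) / 8.4187 = -0.7127.
        Two-sided p = 2*Phi(z) = 0.476033.
Step 6: alpha = 0.05. fail to reject H0.

W+ = 16.5, W- = 28.5, W = min = 16.5, p = 0.476033, fail to reject H0.


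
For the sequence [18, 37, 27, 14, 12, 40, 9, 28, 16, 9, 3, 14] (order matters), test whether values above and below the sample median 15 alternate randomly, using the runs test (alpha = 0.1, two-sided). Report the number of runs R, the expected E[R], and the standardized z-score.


Step 1: Compute median = 15; label A = above, B = below.
Labels in order: AAABBABAABBB  (n_A = 6, n_B = 6)
Step 2: Count runs R = 6.
Step 3: Under H0 (random ordering), E[R] = 2*n_A*n_B/(n_A+n_B) + 1 = 2*6*6/12 + 1 = 7.0000.
        Var[R] = 2*n_A*n_B*(2*n_A*n_B - n_A - n_B) / ((n_A+n_B)^2 * (n_A+n_B-1)) = 4320/1584 = 2.7273.
        SD[R] = 1.6514.
Step 4: Continuity-corrected z = (R + 0.5 - E[R]) / SD[R] = (6 + 0.5 - 7.0000) / 1.6514 = -0.3028.
Step 5: Two-sided p-value via normal approximation = 2*(1 - Phi(|z|)) = 0.762069.
Step 6: alpha = 0.1. fail to reject H0.

R = 6, z = -0.3028, p = 0.762069, fail to reject H0.


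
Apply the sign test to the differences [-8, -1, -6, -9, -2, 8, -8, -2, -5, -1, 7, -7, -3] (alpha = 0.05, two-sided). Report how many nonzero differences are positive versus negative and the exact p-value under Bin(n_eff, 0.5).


Step 1: Discard zero differences. Original n = 13; n_eff = number of nonzero differences = 13.
Nonzero differences (with sign): -8, -1, -6, -9, -2, +8, -8, -2, -5, -1, +7, -7, -3
Step 2: Count signs: positive = 2, negative = 11.
Step 3: Under H0: P(positive) = 0.5, so the number of positives S ~ Bin(13, 0.5).
Step 4: Two-sided exact p-value = sum of Bin(13,0.5) probabilities at or below the observed probability = 0.022461.
Step 5: alpha = 0.05. reject H0.

n_eff = 13, pos = 2, neg = 11, p = 0.022461, reject H0.


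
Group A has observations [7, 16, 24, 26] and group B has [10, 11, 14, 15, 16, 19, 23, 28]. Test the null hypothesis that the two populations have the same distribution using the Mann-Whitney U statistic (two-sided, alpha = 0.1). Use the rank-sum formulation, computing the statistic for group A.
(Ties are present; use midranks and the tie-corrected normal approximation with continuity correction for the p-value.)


Step 1: Combine and sort all 12 observations; assign midranks.
sorted (value, group): (7,X), (10,Y), (11,Y), (14,Y), (15,Y), (16,X), (16,Y), (19,Y), (23,Y), (24,X), (26,X), (28,Y)
ranks: 7->1, 10->2, 11->3, 14->4, 15->5, 16->6.5, 16->6.5, 19->8, 23->9, 24->10, 26->11, 28->12
Step 2: Rank sum for X: R1 = 1 + 6.5 + 10 + 11 = 28.5.
Step 3: U_X = R1 - n1(n1+1)/2 = 28.5 - 4*5/2 = 28.5 - 10 = 18.5.
       U_Y = n1*n2 - U_X = 32 - 18.5 = 13.5.
Step 4: Ties are present, so use the tie-corrected normal approximation (with continuity correction) for the p-value.
Step 5: p-value = 0.733647; compare to alpha = 0.1. fail to reject H0.

U_X = 18.5, p = 0.733647, fail to reject H0 at alpha = 0.1.


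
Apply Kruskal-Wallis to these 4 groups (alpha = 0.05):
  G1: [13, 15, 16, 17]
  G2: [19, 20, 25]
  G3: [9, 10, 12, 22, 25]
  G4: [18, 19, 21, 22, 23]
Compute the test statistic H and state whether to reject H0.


Step 1: Combine all N = 17 observations and assign midranks.
sorted (value, group, rank): (9,G3,1), (10,G3,2), (12,G3,3), (13,G1,4), (15,G1,5), (16,G1,6), (17,G1,7), (18,G4,8), (19,G2,9.5), (19,G4,9.5), (20,G2,11), (21,G4,12), (22,G3,13.5), (22,G4,13.5), (23,G4,15), (25,G2,16.5), (25,G3,16.5)
Step 2: Sum ranks within each group.
R_1 = 22 (n_1 = 4)
R_2 = 37 (n_2 = 3)
R_3 = 36 (n_3 = 5)
R_4 = 58 (n_4 = 5)
Step 3: H = 12/(N(N+1)) * sum(R_i^2/n_i) - 3(N+1)
     = 12/(17*18) * (22^2/4 + 37^2/3 + 36^2/5 + 58^2/5) - 3*18
     = 0.039216 * 1509.33 - 54
     = 5.189542.
Step 4: Ties present; correction factor C = 1 - 18/(17^3 - 17) = 0.996324. Corrected H = 5.189542 / 0.996324 = 5.208692.
Step 5: Under H0, H ~ chi^2(3); p-value = 0.157138.
Step 6: alpha = 0.05. fail to reject H0.

H = 5.2087, df = 3, p = 0.157138, fail to reject H0.


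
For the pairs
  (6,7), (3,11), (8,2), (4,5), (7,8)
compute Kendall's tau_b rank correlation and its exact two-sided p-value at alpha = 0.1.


Step 1: Enumerate the 10 unordered pairs (i,j) with i<j and classify each by sign(x_j-x_i) * sign(y_j-y_i).
  (1,2):dx=-3,dy=+4->D; (1,3):dx=+2,dy=-5->D; (1,4):dx=-2,dy=-2->C; (1,5):dx=+1,dy=+1->C
  (2,3):dx=+5,dy=-9->D; (2,4):dx=+1,dy=-6->D; (2,5):dx=+4,dy=-3->D; (3,4):dx=-4,dy=+3->D
  (3,5):dx=-1,dy=+6->D; (4,5):dx=+3,dy=+3->C
Step 2: C = 3, D = 7, total pairs = 10.
Step 3: tau = (C - D)/(n(n-1)/2) = (3 - 7)/10 = -0.400000.
Step 4: Exact two-sided p-value (enumerate n! = 120 permutations of y under H0): p = 0.483333.
Step 5: alpha = 0.1. fail to reject H0.

tau_b = -0.4000 (C=3, D=7), p = 0.483333, fail to reject H0.


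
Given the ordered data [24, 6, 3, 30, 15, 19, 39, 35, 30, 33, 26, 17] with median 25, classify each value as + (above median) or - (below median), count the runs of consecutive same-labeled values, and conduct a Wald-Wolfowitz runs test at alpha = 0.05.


Step 1: Compute median = 25; label A = above, B = below.
Labels in order: BBBABBAAAAAB  (n_A = 6, n_B = 6)
Step 2: Count runs R = 5.
Step 3: Under H0 (random ordering), E[R] = 2*n_A*n_B/(n_A+n_B) + 1 = 2*6*6/12 + 1 = 7.0000.
        Var[R] = 2*n_A*n_B*(2*n_A*n_B - n_A - n_B) / ((n_A+n_B)^2 * (n_A+n_B-1)) = 4320/1584 = 2.7273.
        SD[R] = 1.6514.
Step 4: Continuity-corrected z = (R + 0.5 - E[R]) / SD[R] = (5 + 0.5 - 7.0000) / 1.6514 = -0.9083.
Step 5: Two-sided p-value via normal approximation = 2*(1 - Phi(|z|)) = 0.363722.
Step 6: alpha = 0.05. fail to reject H0.

R = 5, z = -0.9083, p = 0.363722, fail to reject H0.


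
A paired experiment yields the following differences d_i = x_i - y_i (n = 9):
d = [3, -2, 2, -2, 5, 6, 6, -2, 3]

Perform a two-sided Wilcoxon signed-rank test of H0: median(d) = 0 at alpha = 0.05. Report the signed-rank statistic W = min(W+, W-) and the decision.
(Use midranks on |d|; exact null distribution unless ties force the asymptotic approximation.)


Step 1: Drop any zero differences (none here) and take |d_i|.
|d| = [3, 2, 2, 2, 5, 6, 6, 2, 3]
Step 2: Midrank |d_i| (ties get averaged ranks).
ranks: |3|->5.5, |2|->2.5, |2|->2.5, |2|->2.5, |5|->7, |6|->8.5, |6|->8.5, |2|->2.5, |3|->5.5
Step 3: Attach original signs; sum ranks with positive sign and with negative sign.
W+ = 5.5 + 2.5 + 7 + 8.5 + 8.5 + 5.5 = 37.5
W- = 2.5 + 2.5 + 2.5 = 7.5
(Check: W+ + W- = 45 should equal n(n+1)/2 = 45.)
Step 4: Test statistic W = min(W+, W-) = 7.5.
Step 5: Ties in |d|, so use the tie-corrected normal approximation.
        E[W] = n(n+1)/4 = 9*10/4 = 22.5.
        Tie groups: |d|=2 (t=4), |d|=3 (t=2), |d|=6 (t=2); sum(t^3 - t) = 72.
        Var[W] = n(n+1)(2n+1)/24 - sum(t^3-t)/48 = 1710/24 - 72/48 = 69.75.
        z = (W - E[W]) / sqrt(Var[W]) = (7.5 - 22.5) / 8.3516 = -1.7961.
        Two-sided p = 2*Phi(z) = 0.072486.
Step 6: alpha = 0.05. fail to reject H0.

W+ = 37.5, W- = 7.5, W = min = 7.5, p = 0.072486, fail to reject H0.


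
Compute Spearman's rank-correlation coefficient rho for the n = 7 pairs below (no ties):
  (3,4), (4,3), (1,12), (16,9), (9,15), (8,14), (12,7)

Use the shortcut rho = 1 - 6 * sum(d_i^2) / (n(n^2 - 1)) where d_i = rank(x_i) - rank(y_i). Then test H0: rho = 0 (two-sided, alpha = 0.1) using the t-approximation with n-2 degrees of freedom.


Step 1: Rank x and y separately (midranks; no ties here).
rank(x): 3->2, 4->3, 1->1, 16->7, 9->5, 8->4, 12->6
rank(y): 4->2, 3->1, 12->5, 9->4, 15->7, 14->6, 7->3
Step 2: d_i = R_x(i) - R_y(i); compute d_i^2.
  (2-2)^2=0, (3-1)^2=4, (1-5)^2=16, (7-4)^2=9, (5-7)^2=4, (4-6)^2=4, (6-3)^2=9
sum(d^2) = 46.
Step 3: rho = 1 - 6*46 / (7*(7^2 - 1)) = 1 - 276/336 = 0.178571.
Step 4: Under H0, t = rho * sqrt((n-2)/(1-rho^2)) = 0.4058 ~ t(5).
Step 5: Two-sided p-value from the t-distribution with 5 df = 0.701658.
Step 6: alpha = 0.1. fail to reject H0.

rho = 0.1786, p = 0.701658, fail to reject H0 at alpha = 0.1.


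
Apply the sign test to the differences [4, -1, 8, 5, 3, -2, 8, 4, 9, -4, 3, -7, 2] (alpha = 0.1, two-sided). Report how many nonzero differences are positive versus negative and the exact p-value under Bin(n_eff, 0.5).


Step 1: Discard zero differences. Original n = 13; n_eff = number of nonzero differences = 13.
Nonzero differences (with sign): +4, -1, +8, +5, +3, -2, +8, +4, +9, -4, +3, -7, +2
Step 2: Count signs: positive = 9, negative = 4.
Step 3: Under H0: P(positive) = 0.5, so the number of positives S ~ Bin(13, 0.5).
Step 4: Two-sided exact p-value = sum of Bin(13,0.5) probabilities at or below the observed probability = 0.266846.
Step 5: alpha = 0.1. fail to reject H0.

n_eff = 13, pos = 9, neg = 4, p = 0.266846, fail to reject H0.


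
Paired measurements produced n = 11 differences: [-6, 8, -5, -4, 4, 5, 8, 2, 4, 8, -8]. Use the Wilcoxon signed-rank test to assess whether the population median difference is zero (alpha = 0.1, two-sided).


Step 1: Drop any zero differences (none here) and take |d_i|.
|d| = [6, 8, 5, 4, 4, 5, 8, 2, 4, 8, 8]
Step 2: Midrank |d_i| (ties get averaged ranks).
ranks: |6|->7, |8|->9.5, |5|->5.5, |4|->3, |4|->3, |5|->5.5, |8|->9.5, |2|->1, |4|->3, |8|->9.5, |8|->9.5
Step 3: Attach original signs; sum ranks with positive sign and with negative sign.
W+ = 9.5 + 3 + 5.5 + 9.5 + 1 + 3 + 9.5 = 41
W- = 7 + 5.5 + 3 + 9.5 = 25
(Check: W+ + W- = 66 should equal n(n+1)/2 = 66.)
Step 4: Test statistic W = min(W+, W-) = 25.
Step 5: Ties in |d|, so use the tie-corrected normal approximation.
        E[W] = n(n+1)/4 = 11*12/4 = 33.
        Tie groups: |d|=4 (t=3), |d|=5 (t=2), |d|=8 (t=4); sum(t^3 - t) = 90.
        Var[W] = n(n+1)(2n+1)/24 - sum(t^3-t)/48 = 3036/24 - 90/48 = 124.625.
        z = (W - E[W]) / sqrt(Var[W]) = (25 - 33) / 11.1636 = -0.7166.
        Two-sided p = 2*Phi(z) = 0.473610.
Step 6: alpha = 0.1. fail to reject H0.

W+ = 41, W- = 25, W = min = 25, p = 0.473610, fail to reject H0.


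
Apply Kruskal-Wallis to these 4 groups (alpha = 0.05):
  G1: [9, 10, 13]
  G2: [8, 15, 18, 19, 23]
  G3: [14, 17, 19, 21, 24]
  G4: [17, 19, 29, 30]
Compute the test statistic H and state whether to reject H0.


Step 1: Combine all N = 17 observations and assign midranks.
sorted (value, group, rank): (8,G2,1), (9,G1,2), (10,G1,3), (13,G1,4), (14,G3,5), (15,G2,6), (17,G3,7.5), (17,G4,7.5), (18,G2,9), (19,G2,11), (19,G3,11), (19,G4,11), (21,G3,13), (23,G2,14), (24,G3,15), (29,G4,16), (30,G4,17)
Step 2: Sum ranks within each group.
R_1 = 9 (n_1 = 3)
R_2 = 41 (n_2 = 5)
R_3 = 51.5 (n_3 = 5)
R_4 = 51.5 (n_4 = 4)
Step 3: H = 12/(N(N+1)) * sum(R_i^2/n_i) - 3(N+1)
     = 12/(17*18) * (9^2/3 + 41^2/5 + 51.5^2/5 + 51.5^2/4) - 3*18
     = 0.039216 * 1556.71 - 54
     = 7.047549.
Step 4: Ties present; correction factor C = 1 - 30/(17^3 - 17) = 0.993873. Corrected H = 7.047549 / 0.993873 = 7.090999.
Step 5: Under H0, H ~ chi^2(3); p-value = 0.069053.
Step 6: alpha = 0.05. fail to reject H0.

H = 7.0910, df = 3, p = 0.069053, fail to reject H0.


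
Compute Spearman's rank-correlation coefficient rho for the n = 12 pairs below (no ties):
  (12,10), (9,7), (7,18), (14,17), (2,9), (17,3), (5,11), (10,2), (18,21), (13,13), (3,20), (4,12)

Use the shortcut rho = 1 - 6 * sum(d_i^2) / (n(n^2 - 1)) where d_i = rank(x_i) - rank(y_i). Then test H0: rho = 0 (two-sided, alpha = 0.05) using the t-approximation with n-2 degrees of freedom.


Step 1: Rank x and y separately (midranks; no ties here).
rank(x): 12->8, 9->6, 7->5, 14->10, 2->1, 17->11, 5->4, 10->7, 18->12, 13->9, 3->2, 4->3
rank(y): 10->5, 7->3, 18->10, 17->9, 9->4, 3->2, 11->6, 2->1, 21->12, 13->8, 20->11, 12->7
Step 2: d_i = R_x(i) - R_y(i); compute d_i^2.
  (8-5)^2=9, (6-3)^2=9, (5-10)^2=25, (10-9)^2=1, (1-4)^2=9, (11-2)^2=81, (4-6)^2=4, (7-1)^2=36, (12-12)^2=0, (9-8)^2=1, (2-11)^2=81, (3-7)^2=16
sum(d^2) = 272.
Step 3: rho = 1 - 6*272 / (12*(12^2 - 1)) = 1 - 1632/1716 = 0.048951.
Step 4: Under H0, t = rho * sqrt((n-2)/(1-rho^2)) = 0.1550 ~ t(10).
Step 5: Two-sided p-value from the t-distribution with 10 df = 0.879919.
Step 6: alpha = 0.05. fail to reject H0.

rho = 0.0490, p = 0.879919, fail to reject H0 at alpha = 0.05.


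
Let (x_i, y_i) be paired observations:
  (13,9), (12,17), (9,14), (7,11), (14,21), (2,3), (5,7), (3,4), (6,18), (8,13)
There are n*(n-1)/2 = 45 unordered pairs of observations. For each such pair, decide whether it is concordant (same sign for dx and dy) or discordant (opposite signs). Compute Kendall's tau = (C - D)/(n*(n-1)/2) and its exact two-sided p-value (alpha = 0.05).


Step 1: Enumerate the 45 unordered pairs (i,j) with i<j and classify each by sign(x_j-x_i) * sign(y_j-y_i).
  (1,2):dx=-1,dy=+8->D; (1,3):dx=-4,dy=+5->D; (1,4):dx=-6,dy=+2->D; (1,5):dx=+1,dy=+12->C
  (1,6):dx=-11,dy=-6->C; (1,7):dx=-8,dy=-2->C; (1,8):dx=-10,dy=-5->C; (1,9):dx=-7,dy=+9->D
  (1,10):dx=-5,dy=+4->D; (2,3):dx=-3,dy=-3->C; (2,4):dx=-5,dy=-6->C; (2,5):dx=+2,dy=+4->C
  (2,6):dx=-10,dy=-14->C; (2,7):dx=-7,dy=-10->C; (2,8):dx=-9,dy=-13->C; (2,9):dx=-6,dy=+1->D
  (2,10):dx=-4,dy=-4->C; (3,4):dx=-2,dy=-3->C; (3,5):dx=+5,dy=+7->C; (3,6):dx=-7,dy=-11->C
  (3,7):dx=-4,dy=-7->C; (3,8):dx=-6,dy=-10->C; (3,9):dx=-3,dy=+4->D; (3,10):dx=-1,dy=-1->C
  (4,5):dx=+7,dy=+10->C; (4,6):dx=-5,dy=-8->C; (4,7):dx=-2,dy=-4->C; (4,8):dx=-4,dy=-7->C
  (4,9):dx=-1,dy=+7->D; (4,10):dx=+1,dy=+2->C; (5,6):dx=-12,dy=-18->C; (5,7):dx=-9,dy=-14->C
  (5,8):dx=-11,dy=-17->C; (5,9):dx=-8,dy=-3->C; (5,10):dx=-6,dy=-8->C; (6,7):dx=+3,dy=+4->C
  (6,8):dx=+1,dy=+1->C; (6,9):dx=+4,dy=+15->C; (6,10):dx=+6,dy=+10->C; (7,8):dx=-2,dy=-3->C
  (7,9):dx=+1,dy=+11->C; (7,10):dx=+3,dy=+6->C; (8,9):dx=+3,dy=+14->C; (8,10):dx=+5,dy=+9->C
  (9,10):dx=+2,dy=-5->D
Step 2: C = 36, D = 9, total pairs = 45.
Step 3: tau = (C - D)/(n(n-1)/2) = (36 - 9)/45 = 0.600000.
Step 4: Exact two-sided p-value (enumerate n! = 3628800 permutations of y under H0): p = 0.016666.
Step 5: alpha = 0.05. reject H0.

tau_b = 0.6000 (C=36, D=9), p = 0.016666, reject H0.


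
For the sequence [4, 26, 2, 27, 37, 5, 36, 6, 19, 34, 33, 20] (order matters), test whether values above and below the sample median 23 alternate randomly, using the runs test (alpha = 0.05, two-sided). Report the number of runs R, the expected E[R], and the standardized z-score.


Step 1: Compute median = 23; label A = above, B = below.
Labels in order: BABAABABBAAB  (n_A = 6, n_B = 6)
Step 2: Count runs R = 9.
Step 3: Under H0 (random ordering), E[R] = 2*n_A*n_B/(n_A+n_B) + 1 = 2*6*6/12 + 1 = 7.0000.
        Var[R] = 2*n_A*n_B*(2*n_A*n_B - n_A - n_B) / ((n_A+n_B)^2 * (n_A+n_B-1)) = 4320/1584 = 2.7273.
        SD[R] = 1.6514.
Step 4: Continuity-corrected z = (R - 0.5 - E[R]) / SD[R] = (9 - 0.5 - 7.0000) / 1.6514 = 0.9083.
Step 5: Two-sided p-value via normal approximation = 2*(1 - Phi(|z|)) = 0.363722.
Step 6: alpha = 0.05. fail to reject H0.

R = 9, z = 0.9083, p = 0.363722, fail to reject H0.


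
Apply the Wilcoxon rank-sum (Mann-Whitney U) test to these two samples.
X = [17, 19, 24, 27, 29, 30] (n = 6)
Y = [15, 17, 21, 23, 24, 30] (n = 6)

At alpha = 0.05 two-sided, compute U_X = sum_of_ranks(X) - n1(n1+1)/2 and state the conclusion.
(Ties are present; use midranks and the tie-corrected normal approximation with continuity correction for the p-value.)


Step 1: Combine and sort all 12 observations; assign midranks.
sorted (value, group): (15,Y), (17,X), (17,Y), (19,X), (21,Y), (23,Y), (24,X), (24,Y), (27,X), (29,X), (30,X), (30,Y)
ranks: 15->1, 17->2.5, 17->2.5, 19->4, 21->5, 23->6, 24->7.5, 24->7.5, 27->9, 29->10, 30->11.5, 30->11.5
Step 2: Rank sum for X: R1 = 2.5 + 4 + 7.5 + 9 + 10 + 11.5 = 44.5.
Step 3: U_X = R1 - n1(n1+1)/2 = 44.5 - 6*7/2 = 44.5 - 21 = 23.5.
       U_Y = n1*n2 - U_X = 36 - 23.5 = 12.5.
Step 4: Ties are present, so use the tie-corrected normal approximation (with continuity correction) for the p-value.
Step 5: p-value = 0.420893; compare to alpha = 0.05. fail to reject H0.

U_X = 23.5, p = 0.420893, fail to reject H0 at alpha = 0.05.


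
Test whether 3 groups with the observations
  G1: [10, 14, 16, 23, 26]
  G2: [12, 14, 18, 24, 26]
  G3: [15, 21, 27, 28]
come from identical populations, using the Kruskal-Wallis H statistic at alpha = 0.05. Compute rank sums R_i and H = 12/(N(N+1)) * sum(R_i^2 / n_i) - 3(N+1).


Step 1: Combine all N = 14 observations and assign midranks.
sorted (value, group, rank): (10,G1,1), (12,G2,2), (14,G1,3.5), (14,G2,3.5), (15,G3,5), (16,G1,6), (18,G2,7), (21,G3,8), (23,G1,9), (24,G2,10), (26,G1,11.5), (26,G2,11.5), (27,G3,13), (28,G3,14)
Step 2: Sum ranks within each group.
R_1 = 31 (n_1 = 5)
R_2 = 34 (n_2 = 5)
R_3 = 40 (n_3 = 4)
Step 3: H = 12/(N(N+1)) * sum(R_i^2/n_i) - 3(N+1)
     = 12/(14*15) * (31^2/5 + 34^2/5 + 40^2/4) - 3*15
     = 0.057143 * 823.4 - 45
     = 2.051429.
Step 4: Ties present; correction factor C = 1 - 12/(14^3 - 14) = 0.995604. Corrected H = 2.051429 / 0.995604 = 2.060486.
Step 5: Under H0, H ~ chi^2(2); p-value = 0.356920.
Step 6: alpha = 0.05. fail to reject H0.

H = 2.0605, df = 2, p = 0.356920, fail to reject H0.


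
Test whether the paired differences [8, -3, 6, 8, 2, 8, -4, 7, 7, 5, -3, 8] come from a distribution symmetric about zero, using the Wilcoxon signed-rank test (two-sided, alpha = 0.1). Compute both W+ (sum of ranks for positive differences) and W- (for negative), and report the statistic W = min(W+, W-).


Step 1: Drop any zero differences (none here) and take |d_i|.
|d| = [8, 3, 6, 8, 2, 8, 4, 7, 7, 5, 3, 8]
Step 2: Midrank |d_i| (ties get averaged ranks).
ranks: |8|->10.5, |3|->2.5, |6|->6, |8|->10.5, |2|->1, |8|->10.5, |4|->4, |7|->7.5, |7|->7.5, |5|->5, |3|->2.5, |8|->10.5
Step 3: Attach original signs; sum ranks with positive sign and with negative sign.
W+ = 10.5 + 6 + 10.5 + 1 + 10.5 + 7.5 + 7.5 + 5 + 10.5 = 69
W- = 2.5 + 4 + 2.5 = 9
(Check: W+ + W- = 78 should equal n(n+1)/2 = 78.)
Step 4: Test statistic W = min(W+, W-) = 9.
Step 5: Ties in |d|, so use the tie-corrected normal approximation.
        E[W] = n(n+1)/4 = 12*13/4 = 39.
        Tie groups: |d|=3 (t=2), |d|=7 (t=2), |d|=8 (t=4); sum(t^3 - t) = 72.
        Var[W] = n(n+1)(2n+1)/24 - sum(t^3-t)/48 = 3900/24 - 72/48 = 161.
        z = (W - E[W]) / sqrt(Var[W]) = (9 - 39) / 12.6886 = -2.3643.
        Two-sided p = 2*Phi(z) = 0.018063.
Step 6: alpha = 0.1. reject H0.

W+ = 69, W- = 9, W = min = 9, p = 0.018063, reject H0.


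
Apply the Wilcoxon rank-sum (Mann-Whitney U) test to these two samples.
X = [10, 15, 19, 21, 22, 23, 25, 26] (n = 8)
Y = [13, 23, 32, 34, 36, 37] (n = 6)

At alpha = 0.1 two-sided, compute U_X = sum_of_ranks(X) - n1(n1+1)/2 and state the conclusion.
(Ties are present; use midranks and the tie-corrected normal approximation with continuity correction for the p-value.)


Step 1: Combine and sort all 14 observations; assign midranks.
sorted (value, group): (10,X), (13,Y), (15,X), (19,X), (21,X), (22,X), (23,X), (23,Y), (25,X), (26,X), (32,Y), (34,Y), (36,Y), (37,Y)
ranks: 10->1, 13->2, 15->3, 19->4, 21->5, 22->6, 23->7.5, 23->7.5, 25->9, 26->10, 32->11, 34->12, 36->13, 37->14
Step 2: Rank sum for X: R1 = 1 + 3 + 4 + 5 + 6 + 7.5 + 9 + 10 = 45.5.
Step 3: U_X = R1 - n1(n1+1)/2 = 45.5 - 8*9/2 = 45.5 - 36 = 9.5.
       U_Y = n1*n2 - U_X = 48 - 9.5 = 38.5.
Step 4: Ties are present, so use the tie-corrected normal approximation (with continuity correction) for the p-value.
Step 5: p-value = 0.070392; compare to alpha = 0.1. reject H0.

U_X = 9.5, p = 0.070392, reject H0 at alpha = 0.1.


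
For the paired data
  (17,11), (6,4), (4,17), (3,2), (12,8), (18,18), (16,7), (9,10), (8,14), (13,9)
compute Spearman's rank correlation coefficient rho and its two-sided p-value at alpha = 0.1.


Step 1: Rank x and y separately (midranks; no ties here).
rank(x): 17->9, 6->3, 4->2, 3->1, 12->6, 18->10, 16->8, 9->5, 8->4, 13->7
rank(y): 11->7, 4->2, 17->9, 2->1, 8->4, 18->10, 7->3, 10->6, 14->8, 9->5
Step 2: d_i = R_x(i) - R_y(i); compute d_i^2.
  (9-7)^2=4, (3-2)^2=1, (2-9)^2=49, (1-1)^2=0, (6-4)^2=4, (10-10)^2=0, (8-3)^2=25, (5-6)^2=1, (4-8)^2=16, (7-5)^2=4
sum(d^2) = 104.
Step 3: rho = 1 - 6*104 / (10*(10^2 - 1)) = 1 - 624/990 = 0.369697.
Step 4: Under H0, t = rho * sqrt((n-2)/(1-rho^2)) = 1.1254 ~ t(8).
Step 5: Two-sided p-value from the t-distribution with 8 df = 0.293050.
Step 6: alpha = 0.1. fail to reject H0.

rho = 0.3697, p = 0.293050, fail to reject H0 at alpha = 0.1.


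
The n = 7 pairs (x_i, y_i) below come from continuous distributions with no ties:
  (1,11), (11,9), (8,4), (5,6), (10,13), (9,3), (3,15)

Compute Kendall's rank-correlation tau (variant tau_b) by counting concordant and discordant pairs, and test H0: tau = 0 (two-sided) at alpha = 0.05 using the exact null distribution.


Step 1: Enumerate the 21 unordered pairs (i,j) with i<j and classify each by sign(x_j-x_i) * sign(y_j-y_i).
  (1,2):dx=+10,dy=-2->D; (1,3):dx=+7,dy=-7->D; (1,4):dx=+4,dy=-5->D; (1,5):dx=+9,dy=+2->C
  (1,6):dx=+8,dy=-8->D; (1,7):dx=+2,dy=+4->C; (2,3):dx=-3,dy=-5->C; (2,4):dx=-6,dy=-3->C
  (2,5):dx=-1,dy=+4->D; (2,6):dx=-2,dy=-6->C; (2,7):dx=-8,dy=+6->D; (3,4):dx=-3,dy=+2->D
  (3,5):dx=+2,dy=+9->C; (3,6):dx=+1,dy=-1->D; (3,7):dx=-5,dy=+11->D; (4,5):dx=+5,dy=+7->C
  (4,6):dx=+4,dy=-3->D; (4,7):dx=-2,dy=+9->D; (5,6):dx=-1,dy=-10->C; (5,7):dx=-7,dy=+2->D
  (6,7):dx=-6,dy=+12->D
Step 2: C = 8, D = 13, total pairs = 21.
Step 3: tau = (C - D)/(n(n-1)/2) = (8 - 13)/21 = -0.238095.
Step 4: Exact two-sided p-value (enumerate n! = 5040 permutations of y under H0): p = 0.561905.
Step 5: alpha = 0.05. fail to reject H0.

tau_b = -0.2381 (C=8, D=13), p = 0.561905, fail to reject H0.


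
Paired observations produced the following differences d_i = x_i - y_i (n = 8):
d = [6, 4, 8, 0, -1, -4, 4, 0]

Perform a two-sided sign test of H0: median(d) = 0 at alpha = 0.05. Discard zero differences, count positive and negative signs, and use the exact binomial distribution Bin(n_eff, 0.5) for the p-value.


Step 1: Discard zero differences. Original n = 8; n_eff = number of nonzero differences = 6.
Nonzero differences (with sign): +6, +4, +8, -1, -4, +4
Step 2: Count signs: positive = 4, negative = 2.
Step 3: Under H0: P(positive) = 0.5, so the number of positives S ~ Bin(6, 0.5).
Step 4: Two-sided exact p-value = sum of Bin(6,0.5) probabilities at or below the observed probability = 0.687500.
Step 5: alpha = 0.05. fail to reject H0.

n_eff = 6, pos = 4, neg = 2, p = 0.687500, fail to reject H0.


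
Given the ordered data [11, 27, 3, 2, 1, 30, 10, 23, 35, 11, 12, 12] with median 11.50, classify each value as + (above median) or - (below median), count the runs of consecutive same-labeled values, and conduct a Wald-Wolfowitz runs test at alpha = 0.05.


Step 1: Compute median = 11.50; label A = above, B = below.
Labels in order: BABBBABAABAA  (n_A = 6, n_B = 6)
Step 2: Count runs R = 8.
Step 3: Under H0 (random ordering), E[R] = 2*n_A*n_B/(n_A+n_B) + 1 = 2*6*6/12 + 1 = 7.0000.
        Var[R] = 2*n_A*n_B*(2*n_A*n_B - n_A - n_B) / ((n_A+n_B)^2 * (n_A+n_B-1)) = 4320/1584 = 2.7273.
        SD[R] = 1.6514.
Step 4: Continuity-corrected z = (R - 0.5 - E[R]) / SD[R] = (8 - 0.5 - 7.0000) / 1.6514 = 0.3028.
Step 5: Two-sided p-value via normal approximation = 2*(1 - Phi(|z|)) = 0.762069.
Step 6: alpha = 0.05. fail to reject H0.

R = 8, z = 0.3028, p = 0.762069, fail to reject H0.


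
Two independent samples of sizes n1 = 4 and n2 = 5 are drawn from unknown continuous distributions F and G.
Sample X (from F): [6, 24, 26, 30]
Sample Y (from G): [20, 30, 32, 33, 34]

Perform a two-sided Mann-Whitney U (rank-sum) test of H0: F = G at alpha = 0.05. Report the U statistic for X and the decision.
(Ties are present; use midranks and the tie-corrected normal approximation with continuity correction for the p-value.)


Step 1: Combine and sort all 9 observations; assign midranks.
sorted (value, group): (6,X), (20,Y), (24,X), (26,X), (30,X), (30,Y), (32,Y), (33,Y), (34,Y)
ranks: 6->1, 20->2, 24->3, 26->4, 30->5.5, 30->5.5, 32->7, 33->8, 34->9
Step 2: Rank sum for X: R1 = 1 + 3 + 4 + 5.5 = 13.5.
Step 3: U_X = R1 - n1(n1+1)/2 = 13.5 - 4*5/2 = 13.5 - 10 = 3.5.
       U_Y = n1*n2 - U_X = 20 - 3.5 = 16.5.
Step 4: Ties are present, so use the tie-corrected normal approximation (with continuity correction) for the p-value.
Step 5: p-value = 0.139983; compare to alpha = 0.05. fail to reject H0.

U_X = 3.5, p = 0.139983, fail to reject H0 at alpha = 0.05.


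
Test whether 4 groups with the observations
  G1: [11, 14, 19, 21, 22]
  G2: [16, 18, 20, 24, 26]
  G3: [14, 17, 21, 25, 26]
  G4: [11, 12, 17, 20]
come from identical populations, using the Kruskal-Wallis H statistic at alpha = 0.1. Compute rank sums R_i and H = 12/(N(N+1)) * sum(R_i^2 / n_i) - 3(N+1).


Step 1: Combine all N = 19 observations and assign midranks.
sorted (value, group, rank): (11,G1,1.5), (11,G4,1.5), (12,G4,3), (14,G1,4.5), (14,G3,4.5), (16,G2,6), (17,G3,7.5), (17,G4,7.5), (18,G2,9), (19,G1,10), (20,G2,11.5), (20,G4,11.5), (21,G1,13.5), (21,G3,13.5), (22,G1,15), (24,G2,16), (25,G3,17), (26,G2,18.5), (26,G3,18.5)
Step 2: Sum ranks within each group.
R_1 = 44.5 (n_1 = 5)
R_2 = 61 (n_2 = 5)
R_3 = 61 (n_3 = 5)
R_4 = 23.5 (n_4 = 4)
Step 3: H = 12/(N(N+1)) * sum(R_i^2/n_i) - 3(N+1)
     = 12/(19*20) * (44.5^2/5 + 61^2/5 + 61^2/5 + 23.5^2/4) - 3*20
     = 0.031579 * 2022.51 - 60
     = 3.868816.
Step 4: Ties present; correction factor C = 1 - 36/(19^3 - 19) = 0.994737. Corrected H = 3.868816 / 0.994737 = 3.889286.
Step 5: Under H0, H ~ chi^2(3); p-value = 0.273670.
Step 6: alpha = 0.1. fail to reject H0.

H = 3.8893, df = 3, p = 0.273670, fail to reject H0.


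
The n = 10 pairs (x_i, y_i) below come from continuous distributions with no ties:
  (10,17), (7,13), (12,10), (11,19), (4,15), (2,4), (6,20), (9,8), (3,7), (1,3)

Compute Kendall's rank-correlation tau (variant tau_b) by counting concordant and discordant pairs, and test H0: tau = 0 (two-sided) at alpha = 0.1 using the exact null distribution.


Step 1: Enumerate the 45 unordered pairs (i,j) with i<j and classify each by sign(x_j-x_i) * sign(y_j-y_i).
  (1,2):dx=-3,dy=-4->C; (1,3):dx=+2,dy=-7->D; (1,4):dx=+1,dy=+2->C; (1,5):dx=-6,dy=-2->C
  (1,6):dx=-8,dy=-13->C; (1,7):dx=-4,dy=+3->D; (1,8):dx=-1,dy=-9->C; (1,9):dx=-7,dy=-10->C
  (1,10):dx=-9,dy=-14->C; (2,3):dx=+5,dy=-3->D; (2,4):dx=+4,dy=+6->C; (2,5):dx=-3,dy=+2->D
  (2,6):dx=-5,dy=-9->C; (2,7):dx=-1,dy=+7->D; (2,8):dx=+2,dy=-5->D; (2,9):dx=-4,dy=-6->C
  (2,10):dx=-6,dy=-10->C; (3,4):dx=-1,dy=+9->D; (3,5):dx=-8,dy=+5->D; (3,6):dx=-10,dy=-6->C
  (3,7):dx=-6,dy=+10->D; (3,8):dx=-3,dy=-2->C; (3,9):dx=-9,dy=-3->C; (3,10):dx=-11,dy=-7->C
  (4,5):dx=-7,dy=-4->C; (4,6):dx=-9,dy=-15->C; (4,7):dx=-5,dy=+1->D; (4,8):dx=-2,dy=-11->C
  (4,9):dx=-8,dy=-12->C; (4,10):dx=-10,dy=-16->C; (5,6):dx=-2,dy=-11->C; (5,7):dx=+2,dy=+5->C
  (5,8):dx=+5,dy=-7->D; (5,9):dx=-1,dy=-8->C; (5,10):dx=-3,dy=-12->C; (6,7):dx=+4,dy=+16->C
  (6,8):dx=+7,dy=+4->C; (6,9):dx=+1,dy=+3->C; (6,10):dx=-1,dy=-1->C; (7,8):dx=+3,dy=-12->D
  (7,9):dx=-3,dy=-13->C; (7,10):dx=-5,dy=-17->C; (8,9):dx=-6,dy=-1->C; (8,10):dx=-8,dy=-5->C
  (9,10):dx=-2,dy=-4->C
Step 2: C = 33, D = 12, total pairs = 45.
Step 3: tau = (C - D)/(n(n-1)/2) = (33 - 12)/45 = 0.466667.
Step 4: Exact two-sided p-value (enumerate n! = 3628800 permutations of y under H0): p = 0.072550.
Step 5: alpha = 0.1. reject H0.

tau_b = 0.4667 (C=33, D=12), p = 0.072550, reject H0.


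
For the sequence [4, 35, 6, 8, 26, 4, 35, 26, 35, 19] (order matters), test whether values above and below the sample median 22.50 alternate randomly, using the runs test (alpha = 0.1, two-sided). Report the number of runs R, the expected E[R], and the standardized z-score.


Step 1: Compute median = 22.50; label A = above, B = below.
Labels in order: BABBABAAAB  (n_A = 5, n_B = 5)
Step 2: Count runs R = 7.
Step 3: Under H0 (random ordering), E[R] = 2*n_A*n_B/(n_A+n_B) + 1 = 2*5*5/10 + 1 = 6.0000.
        Var[R] = 2*n_A*n_B*(2*n_A*n_B - n_A - n_B) / ((n_A+n_B)^2 * (n_A+n_B-1)) = 2000/900 = 2.2222.
        SD[R] = 1.4907.
Step 4: Continuity-corrected z = (R - 0.5 - E[R]) / SD[R] = (7 - 0.5 - 6.0000) / 1.4907 = 0.3354.
Step 5: Two-sided p-value via normal approximation = 2*(1 - Phi(|z|)) = 0.737316.
Step 6: alpha = 0.1. fail to reject H0.

R = 7, z = 0.3354, p = 0.737316, fail to reject H0.
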